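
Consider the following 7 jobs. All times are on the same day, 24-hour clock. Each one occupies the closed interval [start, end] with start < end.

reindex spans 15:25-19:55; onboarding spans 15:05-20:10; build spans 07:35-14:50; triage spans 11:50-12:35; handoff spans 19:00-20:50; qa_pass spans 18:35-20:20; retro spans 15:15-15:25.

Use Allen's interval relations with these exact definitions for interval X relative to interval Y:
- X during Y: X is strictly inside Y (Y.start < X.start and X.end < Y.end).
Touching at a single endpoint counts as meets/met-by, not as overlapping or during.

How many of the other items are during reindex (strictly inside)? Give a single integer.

0

Target reindex = [15:25, 19:55].
build [07:35, 14:50] → before → no.
handoff [19:00, 20:50] → overlapped-by → no.
onboarding [15:05, 20:10] → contains → no.
qa_pass [18:35, 20:20] → overlapped-by → no.
retro [15:15, 15:25] → meets → no.
triage [11:50, 12:35] → before → no.
Total: 0.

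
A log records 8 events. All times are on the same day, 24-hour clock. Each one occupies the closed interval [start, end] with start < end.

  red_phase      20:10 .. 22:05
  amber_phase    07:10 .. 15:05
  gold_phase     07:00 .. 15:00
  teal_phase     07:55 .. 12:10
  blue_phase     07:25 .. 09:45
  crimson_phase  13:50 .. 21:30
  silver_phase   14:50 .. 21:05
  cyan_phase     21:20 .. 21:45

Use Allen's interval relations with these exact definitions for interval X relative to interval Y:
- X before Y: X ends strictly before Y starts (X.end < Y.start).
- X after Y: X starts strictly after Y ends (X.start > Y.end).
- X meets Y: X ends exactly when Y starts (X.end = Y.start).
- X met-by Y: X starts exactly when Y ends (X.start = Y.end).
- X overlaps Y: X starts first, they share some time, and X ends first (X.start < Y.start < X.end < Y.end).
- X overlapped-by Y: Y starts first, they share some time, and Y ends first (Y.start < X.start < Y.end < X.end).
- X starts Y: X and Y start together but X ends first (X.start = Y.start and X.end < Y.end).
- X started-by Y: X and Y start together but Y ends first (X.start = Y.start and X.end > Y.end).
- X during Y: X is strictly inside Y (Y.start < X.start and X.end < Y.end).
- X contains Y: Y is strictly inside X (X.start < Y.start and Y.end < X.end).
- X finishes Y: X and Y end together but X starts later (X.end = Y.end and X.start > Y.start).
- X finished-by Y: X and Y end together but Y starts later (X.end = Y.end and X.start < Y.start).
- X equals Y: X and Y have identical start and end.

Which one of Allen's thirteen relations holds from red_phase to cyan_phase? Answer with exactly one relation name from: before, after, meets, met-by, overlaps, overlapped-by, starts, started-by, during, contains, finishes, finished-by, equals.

contains

red_phase = [20:10, 22:05]; cyan_phase = [21:20, 21:45].
Compare endpoints: red_phase.start < cyan_phase.start, red_phase.start < cyan_phase.end, red_phase.end > cyan_phase.start, red_phase.end > cyan_phase.end.
That pattern is 'contains'.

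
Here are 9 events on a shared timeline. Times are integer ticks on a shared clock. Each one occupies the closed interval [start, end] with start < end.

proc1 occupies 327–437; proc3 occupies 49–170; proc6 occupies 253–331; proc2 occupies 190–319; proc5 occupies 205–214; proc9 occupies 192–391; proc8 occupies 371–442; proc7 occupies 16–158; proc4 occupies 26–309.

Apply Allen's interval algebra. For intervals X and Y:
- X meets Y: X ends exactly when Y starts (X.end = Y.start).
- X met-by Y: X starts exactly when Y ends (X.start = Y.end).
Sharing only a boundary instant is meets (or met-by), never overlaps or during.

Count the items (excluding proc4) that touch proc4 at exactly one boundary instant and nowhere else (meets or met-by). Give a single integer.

0

Target proc4 = [26, 309].
proc1 [327, 437] → after → no.
proc2 [190, 319] → overlapped-by → no.
proc3 [49, 170] → during → no.
proc5 [205, 214] → during → no.
proc6 [253, 331] → overlapped-by → no.
proc7 [16, 158] → overlaps → no.
proc8 [371, 442] → after → no.
proc9 [192, 391] → overlapped-by → no.
Total: 0.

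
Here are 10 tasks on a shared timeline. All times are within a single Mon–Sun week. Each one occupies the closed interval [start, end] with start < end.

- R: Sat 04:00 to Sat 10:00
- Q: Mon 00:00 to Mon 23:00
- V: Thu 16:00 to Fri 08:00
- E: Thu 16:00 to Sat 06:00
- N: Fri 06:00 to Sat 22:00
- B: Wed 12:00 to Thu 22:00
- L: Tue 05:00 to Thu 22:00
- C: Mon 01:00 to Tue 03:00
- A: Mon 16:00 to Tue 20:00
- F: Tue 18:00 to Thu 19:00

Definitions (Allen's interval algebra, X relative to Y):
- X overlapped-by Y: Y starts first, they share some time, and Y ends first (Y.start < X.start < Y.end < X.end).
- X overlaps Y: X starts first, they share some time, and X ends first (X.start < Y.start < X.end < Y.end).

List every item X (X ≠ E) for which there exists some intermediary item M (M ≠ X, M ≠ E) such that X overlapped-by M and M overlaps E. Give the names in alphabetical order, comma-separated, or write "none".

B, V

Target E = [Thu 16:00, Sat 06:00].
Intermediaries M with M overlaps E: B, F, L.
Via B — items with X overlapped-by B: V.
Via F — items with X overlapped-by F: B, V.
Via L — items with X overlapped-by L: V.
Union: B, V.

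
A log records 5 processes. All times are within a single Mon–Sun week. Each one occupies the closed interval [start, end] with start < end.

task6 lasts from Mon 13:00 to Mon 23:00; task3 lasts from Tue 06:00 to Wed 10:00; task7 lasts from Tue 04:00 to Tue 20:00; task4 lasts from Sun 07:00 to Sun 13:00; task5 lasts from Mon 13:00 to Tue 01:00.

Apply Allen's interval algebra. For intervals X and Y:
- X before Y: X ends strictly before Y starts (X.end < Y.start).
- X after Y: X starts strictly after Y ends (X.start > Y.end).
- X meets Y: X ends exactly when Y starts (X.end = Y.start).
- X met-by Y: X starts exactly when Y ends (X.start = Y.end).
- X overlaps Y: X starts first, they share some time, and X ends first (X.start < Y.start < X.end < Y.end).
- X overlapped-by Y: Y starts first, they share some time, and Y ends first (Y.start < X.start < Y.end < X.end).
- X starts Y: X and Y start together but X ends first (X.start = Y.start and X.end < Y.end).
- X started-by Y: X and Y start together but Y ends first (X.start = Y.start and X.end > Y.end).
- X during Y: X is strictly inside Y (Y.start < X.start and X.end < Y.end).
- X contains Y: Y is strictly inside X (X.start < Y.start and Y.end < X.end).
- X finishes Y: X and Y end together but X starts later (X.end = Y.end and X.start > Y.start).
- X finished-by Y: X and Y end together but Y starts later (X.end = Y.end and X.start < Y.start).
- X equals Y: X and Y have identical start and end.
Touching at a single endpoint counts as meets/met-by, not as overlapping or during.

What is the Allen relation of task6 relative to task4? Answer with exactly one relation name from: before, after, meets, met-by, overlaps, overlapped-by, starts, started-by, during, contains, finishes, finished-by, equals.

task6 = [Mon 13:00, Mon 23:00]; task4 = [Sun 07:00, Sun 13:00].
Compare endpoints: task6.start < task4.start, task6.start < task4.end, task6.end < task4.start, task6.end < task4.end.
That pattern is 'before'.

before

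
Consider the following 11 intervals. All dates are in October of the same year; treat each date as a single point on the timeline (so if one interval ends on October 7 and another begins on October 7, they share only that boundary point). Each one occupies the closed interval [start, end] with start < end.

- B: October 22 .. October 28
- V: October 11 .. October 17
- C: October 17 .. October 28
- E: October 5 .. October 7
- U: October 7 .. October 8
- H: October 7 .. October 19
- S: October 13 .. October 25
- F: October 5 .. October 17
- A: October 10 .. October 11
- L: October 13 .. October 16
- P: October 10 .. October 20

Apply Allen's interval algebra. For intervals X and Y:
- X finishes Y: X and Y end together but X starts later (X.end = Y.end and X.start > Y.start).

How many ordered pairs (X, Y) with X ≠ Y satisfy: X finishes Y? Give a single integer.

Checking all 110 ordered pairs for relation 'finishes'; matching pairs in alphabetical order:
(B, C): B finishes C ✓
(V, F): V finishes F ✓
Count: 2.

2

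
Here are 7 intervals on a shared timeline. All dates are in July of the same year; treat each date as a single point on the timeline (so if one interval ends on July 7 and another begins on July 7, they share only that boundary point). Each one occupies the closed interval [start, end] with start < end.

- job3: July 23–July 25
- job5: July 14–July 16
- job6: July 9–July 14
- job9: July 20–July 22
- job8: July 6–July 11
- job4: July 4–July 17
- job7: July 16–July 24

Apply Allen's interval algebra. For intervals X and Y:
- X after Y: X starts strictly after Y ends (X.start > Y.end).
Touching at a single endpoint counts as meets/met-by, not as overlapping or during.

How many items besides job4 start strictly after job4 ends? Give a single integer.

2

Target job4 = [July 4, July 17].
job3 [July 23, July 25] → after → counts.
job5 [July 14, July 16] → during → no.
job6 [July 9, July 14] → during → no.
job7 [July 16, July 24] → overlapped-by → no.
job8 [July 6, July 11] → during → no.
job9 [July 20, July 22] → after → counts.
Total: 2.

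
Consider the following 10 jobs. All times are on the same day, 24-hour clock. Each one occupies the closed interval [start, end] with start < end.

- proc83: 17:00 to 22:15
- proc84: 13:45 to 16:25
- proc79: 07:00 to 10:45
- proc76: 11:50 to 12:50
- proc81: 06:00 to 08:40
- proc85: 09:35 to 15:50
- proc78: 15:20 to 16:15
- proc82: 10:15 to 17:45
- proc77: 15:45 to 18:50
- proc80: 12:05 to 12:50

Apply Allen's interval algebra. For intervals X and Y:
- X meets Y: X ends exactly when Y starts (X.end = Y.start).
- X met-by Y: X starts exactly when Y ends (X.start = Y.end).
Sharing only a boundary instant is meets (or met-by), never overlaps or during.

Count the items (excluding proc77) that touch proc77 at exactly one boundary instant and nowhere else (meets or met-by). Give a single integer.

Target proc77 = [15:45, 18:50].
proc76 [11:50, 12:50] → before → no.
proc78 [15:20, 16:15] → overlaps → no.
proc79 [07:00, 10:45] → before → no.
proc80 [12:05, 12:50] → before → no.
proc81 [06:00, 08:40] → before → no.
proc82 [10:15, 17:45] → overlaps → no.
proc83 [17:00, 22:15] → overlapped-by → no.
proc84 [13:45, 16:25] → overlaps → no.
proc85 [09:35, 15:50] → overlaps → no.
Total: 0.

0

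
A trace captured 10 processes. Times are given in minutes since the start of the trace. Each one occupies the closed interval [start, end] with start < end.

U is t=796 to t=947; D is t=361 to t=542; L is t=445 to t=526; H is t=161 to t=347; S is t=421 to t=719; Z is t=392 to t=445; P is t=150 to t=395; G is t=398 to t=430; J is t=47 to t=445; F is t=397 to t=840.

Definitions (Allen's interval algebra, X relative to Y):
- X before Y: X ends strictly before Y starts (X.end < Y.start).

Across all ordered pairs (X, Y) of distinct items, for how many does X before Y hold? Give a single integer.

19

Checking all 90 ordered pairs for relation 'before'; matching pairs in alphabetical order:
(D, U): D before U ✓
(G, L): G before L ✓
(G, U): G before U ✓
(H, D): H before D ✓
(H, F): H before F ✓
(H, G): H before G ✓
(H, L): H before L ✓
(H, S): H before S ✓
(H, U): H before U ✓
(H, Z): H before Z ✓
(J, U): J before U ✓
(L, U): L before U ✓
(P, F): P before F ✓
(P, G): P before G ✓
(P, L): P before L ✓
(P, S): P before S ✓
(P, U): P before U ✓
(S, U): S before U ✓
(Z, U): Z before U ✓
Count: 19.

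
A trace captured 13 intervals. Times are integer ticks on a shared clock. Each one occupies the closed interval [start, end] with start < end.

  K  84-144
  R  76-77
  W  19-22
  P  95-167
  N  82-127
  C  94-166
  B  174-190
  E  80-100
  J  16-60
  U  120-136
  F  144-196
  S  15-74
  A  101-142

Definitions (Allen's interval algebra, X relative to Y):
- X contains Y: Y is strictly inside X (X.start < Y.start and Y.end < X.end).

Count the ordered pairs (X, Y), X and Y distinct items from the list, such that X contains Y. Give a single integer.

11

Checking all 156 ordered pairs for relation 'contains'; matching pairs in alphabetical order:
(A, U): A contains U ✓
(C, A): C contains A ✓
(C, U): C contains U ✓
(F, B): F contains B ✓
(J, W): J contains W ✓
(K, A): K contains A ✓
(K, U): K contains U ✓
(P, A): P contains A ✓
(P, U): P contains U ✓
(S, J): S contains J ✓
(S, W): S contains W ✓
Count: 11.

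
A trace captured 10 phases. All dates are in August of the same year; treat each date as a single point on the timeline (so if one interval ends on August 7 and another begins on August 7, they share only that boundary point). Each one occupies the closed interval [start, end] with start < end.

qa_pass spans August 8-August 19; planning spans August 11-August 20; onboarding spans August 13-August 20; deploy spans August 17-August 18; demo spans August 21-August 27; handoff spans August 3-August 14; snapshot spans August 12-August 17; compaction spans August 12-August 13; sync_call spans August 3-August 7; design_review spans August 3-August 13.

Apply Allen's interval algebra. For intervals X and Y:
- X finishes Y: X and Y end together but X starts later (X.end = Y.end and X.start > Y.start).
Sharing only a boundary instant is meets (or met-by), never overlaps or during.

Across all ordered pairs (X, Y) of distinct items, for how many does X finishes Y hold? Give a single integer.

2

Checking all 90 ordered pairs for relation 'finishes'; matching pairs in alphabetical order:
(compaction, design_review): compaction finishes design_review ✓
(onboarding, planning): onboarding finishes planning ✓
Count: 2.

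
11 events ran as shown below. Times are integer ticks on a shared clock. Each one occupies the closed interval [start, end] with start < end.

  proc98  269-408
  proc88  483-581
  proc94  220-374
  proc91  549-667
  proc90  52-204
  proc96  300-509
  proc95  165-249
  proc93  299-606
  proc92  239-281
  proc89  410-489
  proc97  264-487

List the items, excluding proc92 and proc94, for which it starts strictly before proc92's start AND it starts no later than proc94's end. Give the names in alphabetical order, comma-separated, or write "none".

Conditions: its start is strictly before proc92's start (X.start < 239) AND its start is no later than proc94's end (X.start <= 374).
proc88: start 483 < 239? ✗; start 483 <= 374? ✗ → no.
proc89: start 410 < 239? ✗; start 410 <= 374? ✗ → no.
proc90: start 52 < 239? ✓; start 52 <= 374? ✓ → yes.
proc91: start 549 < 239? ✗; start 549 <= 374? ✗ → no.
proc93: start 299 < 239? ✗; start 299 <= 374? ✓ → no.
proc95: start 165 < 239? ✓; start 165 <= 374? ✓ → yes.
proc96: start 300 < 239? ✗; start 300 <= 374? ✓ → no.
proc97: start 264 < 239? ✗; start 264 <= 374? ✓ → no.
proc98: start 269 < 239? ✗; start 269 <= 374? ✓ → no.
Result: proc90, proc95.

proc90, proc95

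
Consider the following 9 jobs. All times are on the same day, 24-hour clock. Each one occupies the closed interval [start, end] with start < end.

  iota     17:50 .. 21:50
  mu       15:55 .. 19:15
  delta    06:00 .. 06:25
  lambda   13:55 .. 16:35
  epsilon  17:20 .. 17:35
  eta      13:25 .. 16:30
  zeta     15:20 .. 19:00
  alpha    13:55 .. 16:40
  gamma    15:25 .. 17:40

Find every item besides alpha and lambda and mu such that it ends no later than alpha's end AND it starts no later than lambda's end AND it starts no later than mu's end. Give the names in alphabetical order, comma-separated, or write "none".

delta, eta

Conditions: its end is no later than alpha's end (X.end <= 16:40) AND its start is no later than lambda's end (X.start <= 16:35) AND its start is no later than mu's end (X.start <= 19:15).
delta: end 06:25 <= 16:40? ✓; start 06:00 <= 16:35? ✓; start 06:00 <= 19:15? ✓ → yes.
epsilon: end 17:35 <= 16:40? ✗; start 17:20 <= 16:35? ✗; start 17:20 <= 19:15? ✓ → no.
eta: end 16:30 <= 16:40? ✓; start 13:25 <= 16:35? ✓; start 13:25 <= 19:15? ✓ → yes.
gamma: end 17:40 <= 16:40? ✗; start 15:25 <= 16:35? ✓; start 15:25 <= 19:15? ✓ → no.
iota: end 21:50 <= 16:40? ✗; start 17:50 <= 16:35? ✗; start 17:50 <= 19:15? ✓ → no.
zeta: end 19:00 <= 16:40? ✗; start 15:20 <= 16:35? ✓; start 15:20 <= 19:15? ✓ → no.
Result: delta, eta.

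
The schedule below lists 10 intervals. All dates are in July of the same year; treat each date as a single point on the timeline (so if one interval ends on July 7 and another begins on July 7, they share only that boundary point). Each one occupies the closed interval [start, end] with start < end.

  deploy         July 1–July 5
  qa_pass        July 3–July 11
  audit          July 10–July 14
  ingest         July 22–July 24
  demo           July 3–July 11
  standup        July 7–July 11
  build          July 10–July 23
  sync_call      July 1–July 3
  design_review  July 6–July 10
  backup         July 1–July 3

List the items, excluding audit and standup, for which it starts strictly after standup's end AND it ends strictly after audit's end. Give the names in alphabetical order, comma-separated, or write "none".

Conditions: its start is strictly after standup's end (X.start > July 11) AND its end is strictly after audit's end (X.end > July 14).
backup: start July 1 > July 11? ✗; end July 3 > July 14? ✗ → no.
build: start July 10 > July 11? ✗; end July 23 > July 14? ✓ → no.
demo: start July 3 > July 11? ✗; end July 11 > July 14? ✗ → no.
deploy: start July 1 > July 11? ✗; end July 5 > July 14? ✗ → no.
design_review: start July 6 > July 11? ✗; end July 10 > July 14? ✗ → no.
ingest: start July 22 > July 11? ✓; end July 24 > July 14? ✓ → yes.
qa_pass: start July 3 > July 11? ✗; end July 11 > July 14? ✗ → no.
sync_call: start July 1 > July 11? ✗; end July 3 > July 14? ✗ → no.
Result: ingest.

ingest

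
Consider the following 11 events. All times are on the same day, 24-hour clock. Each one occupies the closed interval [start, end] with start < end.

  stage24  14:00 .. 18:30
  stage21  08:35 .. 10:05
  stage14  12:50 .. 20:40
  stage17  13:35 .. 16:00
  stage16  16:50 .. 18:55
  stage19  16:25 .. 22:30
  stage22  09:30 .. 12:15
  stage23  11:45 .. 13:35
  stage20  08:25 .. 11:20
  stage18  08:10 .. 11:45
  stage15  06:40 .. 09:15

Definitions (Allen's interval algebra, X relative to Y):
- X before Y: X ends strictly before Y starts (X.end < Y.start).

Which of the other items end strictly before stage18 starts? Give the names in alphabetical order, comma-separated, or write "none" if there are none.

none

Target stage18 = [08:10, 11:45].
stage14 [12:50, 20:40] → after → no.
stage15 [06:40, 09:15] → overlaps → no.
stage16 [16:50, 18:55] → after → no.
stage17 [13:35, 16:00] → after → no.
stage19 [16:25, 22:30] → after → no.
stage20 [08:25, 11:20] → during → no.
stage21 [08:35, 10:05] → during → no.
stage22 [09:30, 12:15] → overlapped-by → no.
stage23 [11:45, 13:35] → met-by → no.
stage24 [14:00, 18:30] → after → no.
Result: none.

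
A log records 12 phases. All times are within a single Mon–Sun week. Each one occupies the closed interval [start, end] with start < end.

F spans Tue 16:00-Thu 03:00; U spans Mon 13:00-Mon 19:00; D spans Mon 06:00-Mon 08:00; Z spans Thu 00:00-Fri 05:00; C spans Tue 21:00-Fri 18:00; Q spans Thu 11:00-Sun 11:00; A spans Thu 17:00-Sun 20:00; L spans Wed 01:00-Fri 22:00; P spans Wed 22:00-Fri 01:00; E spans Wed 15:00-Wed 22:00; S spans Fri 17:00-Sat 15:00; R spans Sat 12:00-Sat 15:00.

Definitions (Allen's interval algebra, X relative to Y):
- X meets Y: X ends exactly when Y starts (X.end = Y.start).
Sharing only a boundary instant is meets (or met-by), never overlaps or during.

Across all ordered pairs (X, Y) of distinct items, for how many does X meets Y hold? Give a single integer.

1

Checking all 132 ordered pairs for relation 'meets'; matching pairs in alphabetical order:
(E, P): E meets P ✓
Count: 1.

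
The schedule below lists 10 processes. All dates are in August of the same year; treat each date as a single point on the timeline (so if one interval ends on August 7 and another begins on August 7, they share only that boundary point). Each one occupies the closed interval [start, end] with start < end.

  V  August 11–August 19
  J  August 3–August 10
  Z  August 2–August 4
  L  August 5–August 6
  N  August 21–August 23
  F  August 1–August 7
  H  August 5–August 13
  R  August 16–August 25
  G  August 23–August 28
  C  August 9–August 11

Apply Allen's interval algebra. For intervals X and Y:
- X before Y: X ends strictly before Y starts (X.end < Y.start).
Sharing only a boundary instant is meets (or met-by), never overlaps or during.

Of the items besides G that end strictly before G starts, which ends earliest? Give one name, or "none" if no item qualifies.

Target G = [August 23, August 28].
C [August 9, August 11] → before → candidate.
F [August 1, August 7] → before → candidate.
H [August 5, August 13] → before → candidate.
J [August 3, August 10] → before → candidate.
L [August 5, August 6] → before → candidate.
N [August 21, August 23] → meets → excluded.
R [August 16, August 25] → overlaps → excluded.
V [August 11, August 19] → before → candidate.
Z [August 2, August 4] → before → candidate.
Among candidates, earliest end is August 4 → Z.

Z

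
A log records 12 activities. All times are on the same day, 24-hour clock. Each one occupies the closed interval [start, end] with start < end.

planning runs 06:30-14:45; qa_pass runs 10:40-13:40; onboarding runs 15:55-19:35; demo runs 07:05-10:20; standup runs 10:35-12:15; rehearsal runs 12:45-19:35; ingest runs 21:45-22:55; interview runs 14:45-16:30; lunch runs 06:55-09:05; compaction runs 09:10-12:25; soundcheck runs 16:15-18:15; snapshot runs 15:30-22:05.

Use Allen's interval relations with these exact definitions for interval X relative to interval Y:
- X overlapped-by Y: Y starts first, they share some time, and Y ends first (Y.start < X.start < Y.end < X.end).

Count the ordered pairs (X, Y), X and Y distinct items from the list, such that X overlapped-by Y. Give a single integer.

Checking all 132 ordered pairs for relation 'overlapped-by'; matching pairs in alphabetical order:
(compaction, demo): compaction overlapped-by demo ✓
(demo, lunch): demo overlapped-by lunch ✓
(ingest, snapshot): ingest overlapped-by snapshot ✓
(onboarding, interview): onboarding overlapped-by interview ✓
(qa_pass, compaction): qa_pass overlapped-by compaction ✓
(qa_pass, standup): qa_pass overlapped-by standup ✓
(rehearsal, planning): rehearsal overlapped-by planning ✓
(rehearsal, qa_pass): rehearsal overlapped-by qa_pass ✓
(snapshot, interview): snapshot overlapped-by interview ✓
(snapshot, rehearsal): snapshot overlapped-by rehearsal ✓
(soundcheck, interview): soundcheck overlapped-by interview ✓
Count: 11.

11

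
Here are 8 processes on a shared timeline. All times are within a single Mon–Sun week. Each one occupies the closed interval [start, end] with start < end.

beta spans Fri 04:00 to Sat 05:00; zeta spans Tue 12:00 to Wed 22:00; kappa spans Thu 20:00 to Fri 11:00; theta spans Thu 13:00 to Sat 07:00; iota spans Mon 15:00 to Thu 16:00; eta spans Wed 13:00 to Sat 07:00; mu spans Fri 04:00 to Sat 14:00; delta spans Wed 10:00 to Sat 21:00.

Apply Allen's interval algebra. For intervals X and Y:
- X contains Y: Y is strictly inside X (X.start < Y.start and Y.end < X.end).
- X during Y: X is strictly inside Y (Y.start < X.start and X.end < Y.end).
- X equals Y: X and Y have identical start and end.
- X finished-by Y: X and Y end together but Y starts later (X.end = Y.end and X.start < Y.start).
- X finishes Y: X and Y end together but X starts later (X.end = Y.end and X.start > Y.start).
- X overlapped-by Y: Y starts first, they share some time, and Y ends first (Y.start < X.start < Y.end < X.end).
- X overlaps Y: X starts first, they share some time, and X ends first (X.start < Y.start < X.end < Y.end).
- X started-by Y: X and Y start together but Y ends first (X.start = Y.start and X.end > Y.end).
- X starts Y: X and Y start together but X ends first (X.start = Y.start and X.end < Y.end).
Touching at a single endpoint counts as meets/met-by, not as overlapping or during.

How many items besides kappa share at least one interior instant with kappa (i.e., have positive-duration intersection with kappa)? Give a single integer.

Target kappa = [Thu 20:00, Fri 11:00].
beta [Fri 04:00, Sat 05:00] → overlapped-by → counts.
delta [Wed 10:00, Sat 21:00] → contains → counts.
eta [Wed 13:00, Sat 07:00] → contains → counts.
iota [Mon 15:00, Thu 16:00] → before → no.
mu [Fri 04:00, Sat 14:00] → overlapped-by → counts.
theta [Thu 13:00, Sat 07:00] → contains → counts.
zeta [Tue 12:00, Wed 22:00] → before → no.
Total: 5.

5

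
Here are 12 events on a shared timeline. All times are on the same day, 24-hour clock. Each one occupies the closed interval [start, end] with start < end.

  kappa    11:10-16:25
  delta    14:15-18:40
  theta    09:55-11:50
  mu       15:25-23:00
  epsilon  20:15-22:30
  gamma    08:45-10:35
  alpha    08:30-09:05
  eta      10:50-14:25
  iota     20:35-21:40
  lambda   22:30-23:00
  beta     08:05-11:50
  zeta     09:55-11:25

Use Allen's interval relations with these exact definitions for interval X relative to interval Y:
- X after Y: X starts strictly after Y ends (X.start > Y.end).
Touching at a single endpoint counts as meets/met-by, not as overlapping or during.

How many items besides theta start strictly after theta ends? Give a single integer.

Target theta = [09:55, 11:50].
alpha [08:30, 09:05] → before → no.
beta [08:05, 11:50] → finished-by → no.
delta [14:15, 18:40] → after → counts.
epsilon [20:15, 22:30] → after → counts.
eta [10:50, 14:25] → overlapped-by → no.
gamma [08:45, 10:35] → overlaps → no.
iota [20:35, 21:40] → after → counts.
kappa [11:10, 16:25] → overlapped-by → no.
lambda [22:30, 23:00] → after → counts.
mu [15:25, 23:00] → after → counts.
zeta [09:55, 11:25] → starts → no.
Total: 5.

5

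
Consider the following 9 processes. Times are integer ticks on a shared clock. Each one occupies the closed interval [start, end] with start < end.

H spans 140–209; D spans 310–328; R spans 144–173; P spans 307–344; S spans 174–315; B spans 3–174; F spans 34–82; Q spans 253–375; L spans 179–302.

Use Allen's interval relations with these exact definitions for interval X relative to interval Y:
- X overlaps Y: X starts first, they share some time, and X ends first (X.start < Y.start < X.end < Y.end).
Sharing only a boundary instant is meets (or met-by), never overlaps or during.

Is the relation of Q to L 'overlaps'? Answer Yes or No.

Q = [253, 375], L = [179, 302].
Actual relation of Q to L: overlapped-by.
Asked whether 'overlaps' holds → No.

No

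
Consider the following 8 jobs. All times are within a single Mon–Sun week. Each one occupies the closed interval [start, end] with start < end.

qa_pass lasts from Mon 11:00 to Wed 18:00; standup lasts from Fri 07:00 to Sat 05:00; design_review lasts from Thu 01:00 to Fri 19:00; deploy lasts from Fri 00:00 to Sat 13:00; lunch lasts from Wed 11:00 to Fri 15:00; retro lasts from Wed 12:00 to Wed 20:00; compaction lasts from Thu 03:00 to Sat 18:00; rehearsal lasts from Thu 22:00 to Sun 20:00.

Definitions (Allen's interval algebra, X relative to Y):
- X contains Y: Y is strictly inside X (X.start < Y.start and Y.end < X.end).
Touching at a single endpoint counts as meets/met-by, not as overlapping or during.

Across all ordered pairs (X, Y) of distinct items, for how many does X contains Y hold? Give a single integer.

6

Checking all 56 ordered pairs for relation 'contains'; matching pairs in alphabetical order:
(compaction, deploy): compaction contains deploy ✓
(compaction, standup): compaction contains standup ✓
(deploy, standup): deploy contains standup ✓
(lunch, retro): lunch contains retro ✓
(rehearsal, deploy): rehearsal contains deploy ✓
(rehearsal, standup): rehearsal contains standup ✓
Count: 6.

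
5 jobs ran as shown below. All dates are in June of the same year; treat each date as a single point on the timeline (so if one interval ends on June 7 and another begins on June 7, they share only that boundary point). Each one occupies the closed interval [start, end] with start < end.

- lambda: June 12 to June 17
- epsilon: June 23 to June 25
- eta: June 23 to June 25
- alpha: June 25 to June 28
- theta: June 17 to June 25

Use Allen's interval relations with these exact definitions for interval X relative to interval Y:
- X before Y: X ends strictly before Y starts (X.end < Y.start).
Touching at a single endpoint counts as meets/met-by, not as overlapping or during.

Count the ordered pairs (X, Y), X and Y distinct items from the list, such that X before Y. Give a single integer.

3

Checking all 20 ordered pairs for relation 'before'; matching pairs in alphabetical order:
(lambda, alpha): lambda before alpha ✓
(lambda, epsilon): lambda before epsilon ✓
(lambda, eta): lambda before eta ✓
Count: 3.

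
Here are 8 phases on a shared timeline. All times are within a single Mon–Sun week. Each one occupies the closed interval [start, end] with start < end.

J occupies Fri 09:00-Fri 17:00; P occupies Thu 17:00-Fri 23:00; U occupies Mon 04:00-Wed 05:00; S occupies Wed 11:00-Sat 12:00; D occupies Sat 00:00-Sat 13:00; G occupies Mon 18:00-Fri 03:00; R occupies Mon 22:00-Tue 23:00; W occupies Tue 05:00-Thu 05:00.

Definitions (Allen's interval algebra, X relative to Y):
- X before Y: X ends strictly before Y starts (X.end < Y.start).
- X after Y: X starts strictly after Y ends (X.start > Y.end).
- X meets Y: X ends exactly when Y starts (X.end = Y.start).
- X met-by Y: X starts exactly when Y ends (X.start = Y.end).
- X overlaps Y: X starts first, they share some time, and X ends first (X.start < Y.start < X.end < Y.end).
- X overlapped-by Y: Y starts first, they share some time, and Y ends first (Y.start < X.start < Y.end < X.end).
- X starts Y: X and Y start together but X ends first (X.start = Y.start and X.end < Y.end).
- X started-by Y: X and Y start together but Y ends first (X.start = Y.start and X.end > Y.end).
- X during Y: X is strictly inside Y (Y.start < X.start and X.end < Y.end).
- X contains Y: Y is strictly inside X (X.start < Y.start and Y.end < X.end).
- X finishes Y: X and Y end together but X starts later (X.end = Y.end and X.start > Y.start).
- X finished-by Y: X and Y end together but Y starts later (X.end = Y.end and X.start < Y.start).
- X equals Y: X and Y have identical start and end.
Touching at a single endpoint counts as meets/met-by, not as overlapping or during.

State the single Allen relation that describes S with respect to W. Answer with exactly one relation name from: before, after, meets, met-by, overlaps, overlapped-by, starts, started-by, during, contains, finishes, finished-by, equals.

S = [Wed 11:00, Sat 12:00]; W = [Tue 05:00, Thu 05:00].
Compare endpoints: S.start > W.start, S.start < W.end, S.end > W.start, S.end > W.end.
That pattern is 'overlapped-by'.

overlapped-by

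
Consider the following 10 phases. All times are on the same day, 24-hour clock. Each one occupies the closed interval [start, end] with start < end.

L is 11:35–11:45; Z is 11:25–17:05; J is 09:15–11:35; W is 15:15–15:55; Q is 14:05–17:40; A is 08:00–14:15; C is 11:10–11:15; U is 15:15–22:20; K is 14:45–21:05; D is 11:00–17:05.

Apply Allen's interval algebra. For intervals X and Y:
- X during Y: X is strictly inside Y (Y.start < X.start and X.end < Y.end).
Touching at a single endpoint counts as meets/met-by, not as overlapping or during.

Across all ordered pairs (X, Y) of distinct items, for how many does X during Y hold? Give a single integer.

Checking all 90 ordered pairs for relation 'during'; matching pairs in alphabetical order:
(C, A): C during A ✓
(C, D): C during D ✓
(C, J): C during J ✓
(J, A): J during A ✓
(L, A): L during A ✓
(L, D): L during D ✓
(L, Z): L during Z ✓
(W, D): W during D ✓
(W, K): W during K ✓
(W, Q): W during Q ✓
(W, Z): W during Z ✓
Count: 11.

11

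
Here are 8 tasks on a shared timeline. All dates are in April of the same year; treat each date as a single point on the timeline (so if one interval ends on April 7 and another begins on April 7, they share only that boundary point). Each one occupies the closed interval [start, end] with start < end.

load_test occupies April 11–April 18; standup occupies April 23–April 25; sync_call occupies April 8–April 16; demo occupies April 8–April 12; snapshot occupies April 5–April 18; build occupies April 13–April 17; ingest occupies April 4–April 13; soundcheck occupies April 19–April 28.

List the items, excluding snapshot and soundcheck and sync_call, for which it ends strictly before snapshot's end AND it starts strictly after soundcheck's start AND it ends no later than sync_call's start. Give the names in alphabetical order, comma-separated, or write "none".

none

Conditions: its end is strictly before snapshot's end (X.end < April 18) AND its start is strictly after soundcheck's start (X.start > April 19) AND its end is no later than sync_call's start (X.end <= April 8).
build: end April 17 < April 18? ✓; start April 13 > April 19? ✗; end April 17 <= April 8? ✗ → no.
demo: end April 12 < April 18? ✓; start April 8 > April 19? ✗; end April 12 <= April 8? ✗ → no.
ingest: end April 13 < April 18? ✓; start April 4 > April 19? ✗; end April 13 <= April 8? ✗ → no.
load_test: end April 18 < April 18? ✗; start April 11 > April 19? ✗; end April 18 <= April 8? ✗ → no.
standup: end April 25 < April 18? ✗; start April 23 > April 19? ✓; end April 25 <= April 8? ✗ → no.
Result: none.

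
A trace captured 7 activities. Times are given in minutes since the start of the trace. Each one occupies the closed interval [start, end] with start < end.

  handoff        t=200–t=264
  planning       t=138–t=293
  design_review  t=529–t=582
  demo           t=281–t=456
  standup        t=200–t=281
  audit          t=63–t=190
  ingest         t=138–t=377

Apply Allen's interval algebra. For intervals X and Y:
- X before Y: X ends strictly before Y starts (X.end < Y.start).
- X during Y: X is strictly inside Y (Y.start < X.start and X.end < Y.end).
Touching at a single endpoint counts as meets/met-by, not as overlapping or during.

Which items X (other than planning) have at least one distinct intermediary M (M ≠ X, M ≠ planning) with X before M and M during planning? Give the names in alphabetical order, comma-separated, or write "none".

audit

Target planning = [t=138, t=293].
Intermediaries M with M during planning: handoff, standup.
Via handoff — items with X before handoff: audit.
Via standup — items with X before standup: audit.
Union: audit.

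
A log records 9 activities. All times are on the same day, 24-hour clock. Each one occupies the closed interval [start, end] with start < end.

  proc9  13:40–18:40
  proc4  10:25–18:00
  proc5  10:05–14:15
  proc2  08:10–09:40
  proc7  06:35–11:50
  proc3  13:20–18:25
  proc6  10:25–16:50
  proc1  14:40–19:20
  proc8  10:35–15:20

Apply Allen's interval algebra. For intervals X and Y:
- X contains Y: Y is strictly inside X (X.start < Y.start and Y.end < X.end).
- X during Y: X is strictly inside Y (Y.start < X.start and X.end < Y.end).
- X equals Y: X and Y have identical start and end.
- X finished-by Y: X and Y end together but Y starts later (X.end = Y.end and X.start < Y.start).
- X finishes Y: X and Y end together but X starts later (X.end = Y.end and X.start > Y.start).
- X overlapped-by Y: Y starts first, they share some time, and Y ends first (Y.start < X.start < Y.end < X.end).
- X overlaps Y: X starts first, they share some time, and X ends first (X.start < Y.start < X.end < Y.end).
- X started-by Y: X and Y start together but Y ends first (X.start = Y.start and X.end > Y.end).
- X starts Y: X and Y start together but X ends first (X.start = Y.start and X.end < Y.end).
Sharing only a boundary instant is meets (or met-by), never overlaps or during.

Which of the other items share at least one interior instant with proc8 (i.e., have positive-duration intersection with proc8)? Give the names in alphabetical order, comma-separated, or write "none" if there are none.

Target proc8 = [10:35, 15:20].
proc1 [14:40, 19:20] → overlapped-by → yes.
proc2 [08:10, 09:40] → before → no.
proc3 [13:20, 18:25] → overlapped-by → yes.
proc4 [10:25, 18:00] → contains → yes.
proc5 [10:05, 14:15] → overlaps → yes.
proc6 [10:25, 16:50] → contains → yes.
proc7 [06:35, 11:50] → overlaps → yes.
proc9 [13:40, 18:40] → overlapped-by → yes.
Result: proc1, proc3, proc4, proc5, proc6, proc7, proc9.

proc1, proc3, proc4, proc5, proc6, proc7, proc9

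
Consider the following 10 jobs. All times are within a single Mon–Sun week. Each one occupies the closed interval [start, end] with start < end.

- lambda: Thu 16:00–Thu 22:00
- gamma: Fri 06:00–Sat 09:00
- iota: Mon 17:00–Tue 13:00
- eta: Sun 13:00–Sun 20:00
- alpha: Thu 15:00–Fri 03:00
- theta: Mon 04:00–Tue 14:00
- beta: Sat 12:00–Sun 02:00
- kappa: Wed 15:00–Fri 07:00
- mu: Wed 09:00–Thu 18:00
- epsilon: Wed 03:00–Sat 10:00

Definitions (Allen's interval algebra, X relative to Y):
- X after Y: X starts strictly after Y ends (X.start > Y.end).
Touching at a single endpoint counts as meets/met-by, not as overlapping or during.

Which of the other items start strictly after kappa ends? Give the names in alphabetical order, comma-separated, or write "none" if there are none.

beta, eta

Target kappa = [Wed 15:00, Fri 07:00].
alpha [Thu 15:00, Fri 03:00] → during → no.
beta [Sat 12:00, Sun 02:00] → after → yes.
epsilon [Wed 03:00, Sat 10:00] → contains → no.
eta [Sun 13:00, Sun 20:00] → after → yes.
gamma [Fri 06:00, Sat 09:00] → overlapped-by → no.
iota [Mon 17:00, Tue 13:00] → before → no.
lambda [Thu 16:00, Thu 22:00] → during → no.
mu [Wed 09:00, Thu 18:00] → overlaps → no.
theta [Mon 04:00, Tue 14:00] → before → no.
Result: beta, eta.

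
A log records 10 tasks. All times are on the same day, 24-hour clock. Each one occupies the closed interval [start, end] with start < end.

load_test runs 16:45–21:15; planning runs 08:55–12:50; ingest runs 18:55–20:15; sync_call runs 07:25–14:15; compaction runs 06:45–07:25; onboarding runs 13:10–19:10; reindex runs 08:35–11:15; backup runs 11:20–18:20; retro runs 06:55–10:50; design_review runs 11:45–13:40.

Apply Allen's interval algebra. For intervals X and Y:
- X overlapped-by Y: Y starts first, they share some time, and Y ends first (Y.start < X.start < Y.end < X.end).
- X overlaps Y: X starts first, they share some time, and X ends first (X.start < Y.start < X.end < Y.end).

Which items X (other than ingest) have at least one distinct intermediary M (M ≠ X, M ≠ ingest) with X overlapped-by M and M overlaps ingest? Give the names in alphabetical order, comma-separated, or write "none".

load_test

Target ingest = [18:55, 20:15].
Intermediaries M with M overlaps ingest: onboarding.
Via onboarding — items with X overlapped-by onboarding: load_test.
Union: load_test.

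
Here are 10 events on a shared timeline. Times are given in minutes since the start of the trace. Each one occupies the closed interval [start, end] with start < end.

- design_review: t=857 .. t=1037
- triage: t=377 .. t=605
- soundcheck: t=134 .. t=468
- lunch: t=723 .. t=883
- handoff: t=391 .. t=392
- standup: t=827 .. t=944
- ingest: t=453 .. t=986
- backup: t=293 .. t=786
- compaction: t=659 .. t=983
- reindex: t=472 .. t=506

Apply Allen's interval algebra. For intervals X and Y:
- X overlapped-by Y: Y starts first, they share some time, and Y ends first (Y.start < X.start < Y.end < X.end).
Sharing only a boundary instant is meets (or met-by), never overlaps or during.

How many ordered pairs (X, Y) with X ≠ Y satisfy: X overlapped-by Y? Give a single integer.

12

Checking all 90 ordered pairs for relation 'overlapped-by'; matching pairs in alphabetical order:
(backup, soundcheck): backup overlapped-by soundcheck ✓
(compaction, backup): compaction overlapped-by backup ✓
(design_review, compaction): design_review overlapped-by compaction ✓
(design_review, ingest): design_review overlapped-by ingest ✓
(design_review, lunch): design_review overlapped-by lunch ✓
(design_review, standup): design_review overlapped-by standup ✓
(ingest, backup): ingest overlapped-by backup ✓
(ingest, soundcheck): ingest overlapped-by soundcheck ✓
(ingest, triage): ingest overlapped-by triage ✓
(lunch, backup): lunch overlapped-by backup ✓
(standup, lunch): standup overlapped-by lunch ✓
(triage, soundcheck): triage overlapped-by soundcheck ✓
Count: 12.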